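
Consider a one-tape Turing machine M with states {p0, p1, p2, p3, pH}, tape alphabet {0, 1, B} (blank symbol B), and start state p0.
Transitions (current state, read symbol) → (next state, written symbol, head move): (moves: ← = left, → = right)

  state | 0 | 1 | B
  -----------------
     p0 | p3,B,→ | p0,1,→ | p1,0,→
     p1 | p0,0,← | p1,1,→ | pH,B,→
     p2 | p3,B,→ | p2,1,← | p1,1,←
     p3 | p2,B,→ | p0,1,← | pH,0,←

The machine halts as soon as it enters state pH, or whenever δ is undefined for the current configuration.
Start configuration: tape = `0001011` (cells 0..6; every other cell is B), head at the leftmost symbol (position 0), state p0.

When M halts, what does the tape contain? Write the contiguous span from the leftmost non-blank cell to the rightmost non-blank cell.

state=p0 head=0 tape=[0]001011BB   (p0,0)→(p3,B,→)
state=p3 head=1 tape=B[0]01011BB   (p3,0)→(p2,B,→)
state=p2 head=2 tape=BB[0]1011BB   (p2,0)→(p3,B,→)
state=p3 head=3 tape=BBB[1]011BB   (p3,1)→(p0,1,←)
state=p0 head=2 tape=BB[B]1011BB   (p0,B)→(p1,0,→)
state=p1 head=3 tape=BB0[1]011BB   (p1,1)→(p1,1,→)
state=p1 head=4 tape=BB01[0]11BB   (p1,0)→(p0,0,←)
state=p0 head=3 tape=BB0[1]011BB   (p0,1)→(p0,1,→)
state=p0 head=4 tape=BB01[0]11BB   (p0,0)→(p3,B,→)
state=p3 head=5 tape=BB01B[1]1BB   (p3,1)→(p0,1,←)
state=p0 head=4 tape=BB01[B]11BB   (p0,B)→(p1,0,→)
state=p1 head=5 tape=BB010[1]1BB   (p1,1)→(p1,1,→)
state=p1 head=6 tape=BB0101[1]BB   (p1,1)→(p1,1,→)
state=p1 head=7 tape=BB01011[B]B   (p1,B)→(pH,B,→)
state=pH head=8 tape=BB01011B[B]
The non-blank tape span at halt is 01011.

01011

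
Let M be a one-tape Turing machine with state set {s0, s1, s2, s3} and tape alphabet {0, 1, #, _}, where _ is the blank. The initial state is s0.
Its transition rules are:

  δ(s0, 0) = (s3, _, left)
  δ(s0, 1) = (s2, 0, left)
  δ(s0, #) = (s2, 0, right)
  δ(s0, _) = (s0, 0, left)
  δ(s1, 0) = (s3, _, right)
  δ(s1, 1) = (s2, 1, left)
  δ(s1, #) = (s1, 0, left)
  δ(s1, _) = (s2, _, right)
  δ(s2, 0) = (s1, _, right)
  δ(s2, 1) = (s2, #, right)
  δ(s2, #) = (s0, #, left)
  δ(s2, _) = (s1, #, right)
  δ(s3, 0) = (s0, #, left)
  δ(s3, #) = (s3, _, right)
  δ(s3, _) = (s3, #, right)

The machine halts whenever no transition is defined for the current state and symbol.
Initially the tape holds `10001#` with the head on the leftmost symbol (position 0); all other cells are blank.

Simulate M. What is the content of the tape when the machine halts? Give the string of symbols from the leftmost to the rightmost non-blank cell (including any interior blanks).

0____1#

s0 | __[1]0001#   read 1 → write 0, move left, go to s2
s2 | _[_]00001#   read _ → write #, move right, go to s1
s1 | _#[0]0001#   read 0 → write _, move right, go to s3
s3 | _#_[0]001#   read 0 → write #, move left, go to s0
s0 | _#[_]#001#   read _ → write 0, move left, go to s0
s0 | _[#]0#001#   read # → write 0, move right, go to s2
s2 | _0[0]#001#   read 0 → write _, move right, go to s1
s1 | _0_[#]001#   read # → write 0, move left, go to s1
s1 | _0[_]0001#   read _ → write _, move right, go to s2
s2 | _0_[0]001#   read 0 → write _, move right, go to s1
s1 | _0__[0]01#   read 0 → write _, move right, go to s3
s3 | _0___[0]1#   read 0 → write #, move left, go to s0
s0 | _0__[_]#1#   read _ → write 0, move left, go to s0
s0 | _0_[_]0#1#   read _ → write 0, move left, go to s0
s0 | _0[_]00#1#   read _ → write 0, move left, go to s0
s0 | _[0]000#1#   read 0 → write _, move left, go to s3
s3 | [_]_000#1#   read _ → write #, move right, go to s3
s3 | #[_]000#1#   read _ → write #, move right, go to s3
s3 | ##[0]00#1#   read 0 → write #, move left, go to s0
s0 | #[#]#00#1#   read # → write 0, move right, go to s2
s2 | #0[#]00#1#   read # → write #, move left, go to s0
s0 | #[0]#00#1#   read 0 → write _, move left, go to s3
s3 | [#]_#00#1#   read # → write _, move right, go to s3
s3 | _[_]#00#1#   read _ → write #, move right, go to s3
s3 | _#[#]00#1#   read # → write _, move right, go to s3
s3 | _#_[0]0#1#   read 0 → write #, move left, go to s0
s0 | _#[_]#0#1#   read _ → write 0, move left, go to s0
s0 | _[#]0#0#1#   read # → write 0, move right, go to s2
s2 | _0[0]#0#1#   read 0 → write _, move right, go to s1
s1 | _0_[#]0#1#   read # → write 0, move left, go to s1
s1 | _0[_]00#1#   read _ → write _, move right, go to s2
s2 | _0_[0]0#1#   read 0 → write _, move right, go to s1
s1 | _0__[0]#1#   read 0 → write _, move right, go to s3
s3 | _0___[#]1#   read # → write _, move right, go to s3
s3 | _0____[1]#
The non-blank tape span at halt is 0____1#.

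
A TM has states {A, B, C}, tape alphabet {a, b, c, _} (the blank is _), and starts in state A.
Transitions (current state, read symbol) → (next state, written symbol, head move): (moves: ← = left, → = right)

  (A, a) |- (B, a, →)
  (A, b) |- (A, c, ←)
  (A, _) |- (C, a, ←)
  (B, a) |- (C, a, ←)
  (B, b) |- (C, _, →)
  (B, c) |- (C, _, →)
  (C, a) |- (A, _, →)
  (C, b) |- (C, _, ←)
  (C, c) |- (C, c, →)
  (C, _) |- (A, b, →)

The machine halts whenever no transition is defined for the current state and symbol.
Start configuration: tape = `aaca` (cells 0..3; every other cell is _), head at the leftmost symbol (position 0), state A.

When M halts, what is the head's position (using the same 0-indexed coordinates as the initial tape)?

state=A head=0 tape=[a]aca__   (A,a)→(B,a,→)
state=B head=1 tape=a[a]ca__   (B,a)→(C,a,←)
state=C head=0 tape=[a]aca__   (C,a)→(A,_,→)
state=A head=1 tape=_[a]ca__   (A,a)→(B,a,→)
state=B head=2 tape=_a[c]a__   (B,c)→(C,_,→)
state=C head=3 tape=_a_[a]__   (C,a)→(A,_,→)
state=A head=4 tape=_a__[_]_   (A,_)→(C,a,←)
state=C head=3 tape=_a_[_]a_   (C,_)→(A,b,→)
state=A head=4 tape=_a_b[a]_   (A,a)→(B,a,→)
state=B head=5 tape=_a_ba[_]
At halt the head is at cell 5.

5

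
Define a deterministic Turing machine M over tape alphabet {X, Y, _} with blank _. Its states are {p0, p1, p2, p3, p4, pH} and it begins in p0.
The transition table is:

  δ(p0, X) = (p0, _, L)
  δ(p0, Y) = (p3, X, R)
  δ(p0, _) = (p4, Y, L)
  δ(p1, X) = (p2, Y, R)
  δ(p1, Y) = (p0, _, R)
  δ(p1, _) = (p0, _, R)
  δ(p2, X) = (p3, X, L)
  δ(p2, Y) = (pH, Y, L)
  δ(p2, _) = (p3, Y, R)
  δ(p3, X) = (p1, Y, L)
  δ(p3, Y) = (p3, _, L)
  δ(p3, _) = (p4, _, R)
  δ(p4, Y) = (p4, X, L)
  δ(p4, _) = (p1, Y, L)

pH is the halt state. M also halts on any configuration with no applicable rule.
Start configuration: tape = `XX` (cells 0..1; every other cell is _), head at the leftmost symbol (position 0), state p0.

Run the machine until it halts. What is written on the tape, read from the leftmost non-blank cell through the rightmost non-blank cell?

p0 | ___[X]X   read X → write _, move L, go to p0
p0 | __[_]_X   read _ → write Y, move L, go to p4
p4 | _[_]Y_X   read _ → write Y, move L, go to p1
p1 | [_]YY_X   read _ → write _, move R, go to p0
p0 | _[Y]Y_X   read Y → write X, move R, go to p3
p3 | _X[Y]_X   read Y → write _, move L, go to p3
p3 | _[X]__X   read X → write Y, move L, go to p1
p1 | [_]Y__X   read _ → write _, move R, go to p0
p0 | _[Y]__X   read Y → write X, move R, go to p3
p3 | _X[_]_X   read _ → write _, move R, go to p4
p4 | _X_[_]X   read _ → write Y, move L, go to p1
p1 | _X[_]YX   read _ → write _, move R, go to p0
p0 | _X_[Y]X   read Y → write X, move R, go to p3
p3 | _X_X[X]   read X → write Y, move L, go to p1
p1 | _X_[X]Y   read X → write Y, move R, go to p2
p2 | _X_Y[Y]   read Y → write Y, move L, go to pH
pH | _X_[Y]Y
The non-blank tape span at halt is X_YY.

X_YY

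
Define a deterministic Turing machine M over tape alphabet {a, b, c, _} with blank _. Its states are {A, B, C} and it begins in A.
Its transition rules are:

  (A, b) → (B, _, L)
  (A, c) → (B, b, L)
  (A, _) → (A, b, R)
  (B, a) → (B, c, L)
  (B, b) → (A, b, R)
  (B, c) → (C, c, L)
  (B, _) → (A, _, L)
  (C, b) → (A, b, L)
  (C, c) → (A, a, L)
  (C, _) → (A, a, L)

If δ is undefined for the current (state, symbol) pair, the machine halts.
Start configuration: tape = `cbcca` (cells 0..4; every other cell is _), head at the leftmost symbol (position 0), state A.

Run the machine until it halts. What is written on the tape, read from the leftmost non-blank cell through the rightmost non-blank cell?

A | __[c]bcca   read c → write b, move L, go to B
B | _[_]bbcca   read _ → write _, move L, go to A
A | [_]_bbcca   read _ → write b, move R, go to A
A | b[_]bbcca   read _ → write b, move R, go to A
A | bb[b]bcca   read b → write _, move L, go to B
B | b[b]_bcca   read b → write b, move R, go to A
A | bb[_]bcca   read _ → write b, move R, go to A
A | bbb[b]cca   read b → write _, move L, go to B
B | bb[b]_cca   read b → write b, move R, go to A
A | bbb[_]cca   read _ → write b, move R, go to A
A | bbbb[c]ca   read c → write b, move L, go to B
B | bbb[b]bca   read b → write b, move R, go to A
A | bbbb[b]ca   read b → write _, move L, go to B
B | bbb[b]_ca   read b → write b, move R, go to A
A | bbbb[_]ca   read _ → write b, move R, go to A
A | bbbbb[c]a   read c → write b, move L, go to B
B | bbbb[b]ba   read b → write b, move R, go to A
A | bbbbb[b]a   read b → write _, move L, go to B
B | bbbb[b]_a   read b → write b, move R, go to A
A | bbbbb[_]a   read _ → write b, move R, go to A
A | bbbbbb[a]
The non-blank tape span at halt is bbbbbba.

bbbbbba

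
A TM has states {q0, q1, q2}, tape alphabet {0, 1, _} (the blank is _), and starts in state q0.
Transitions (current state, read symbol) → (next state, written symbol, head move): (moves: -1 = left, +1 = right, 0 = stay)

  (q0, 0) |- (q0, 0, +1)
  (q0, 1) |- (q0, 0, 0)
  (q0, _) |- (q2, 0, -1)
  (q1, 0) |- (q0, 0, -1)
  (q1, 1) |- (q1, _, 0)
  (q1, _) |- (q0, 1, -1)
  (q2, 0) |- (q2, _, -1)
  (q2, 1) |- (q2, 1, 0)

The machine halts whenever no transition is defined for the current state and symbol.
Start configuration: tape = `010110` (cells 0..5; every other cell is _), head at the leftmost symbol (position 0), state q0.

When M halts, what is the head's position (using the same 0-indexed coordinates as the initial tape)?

state=q0 head=0 tape=_[0]10110_   (q0,0)→(q0,0,+1)
state=q0 head=1 tape=_0[1]0110_   (q0,1)→(q0,0,0)
state=q0 head=1 tape=_0[0]0110_   (q0,0)→(q0,0,+1)
state=q0 head=2 tape=_00[0]110_   (q0,0)→(q0,0,+1)
state=q0 head=3 tape=_000[1]10_   (q0,1)→(q0,0,0)
state=q0 head=3 tape=_000[0]10_   (q0,0)→(q0,0,+1)
state=q0 head=4 tape=_0000[1]0_   (q0,1)→(q0,0,0)
state=q0 head=4 tape=_0000[0]0_   (q0,0)→(q0,0,+1)
state=q0 head=5 tape=_00000[0]_   (q0,0)→(q0,0,+1)
state=q0 head=6 tape=_000000[_]   (q0,_)→(q2,0,-1)
state=q2 head=5 tape=_00000[0]0   (q2,0)→(q2,_,-1)
state=q2 head=4 tape=_0000[0]_0   (q2,0)→(q2,_,-1)
state=q2 head=3 tape=_000[0]__0   (q2,0)→(q2,_,-1)
state=q2 head=2 tape=_00[0]___0   (q2,0)→(q2,_,-1)
state=q2 head=1 tape=_0[0]____0   (q2,0)→(q2,_,-1)
state=q2 head=0 tape=_[0]_____0   (q2,0)→(q2,_,-1)
state=q2 head=-1 tape=[_]______0
At halt the head is at cell -1.

-1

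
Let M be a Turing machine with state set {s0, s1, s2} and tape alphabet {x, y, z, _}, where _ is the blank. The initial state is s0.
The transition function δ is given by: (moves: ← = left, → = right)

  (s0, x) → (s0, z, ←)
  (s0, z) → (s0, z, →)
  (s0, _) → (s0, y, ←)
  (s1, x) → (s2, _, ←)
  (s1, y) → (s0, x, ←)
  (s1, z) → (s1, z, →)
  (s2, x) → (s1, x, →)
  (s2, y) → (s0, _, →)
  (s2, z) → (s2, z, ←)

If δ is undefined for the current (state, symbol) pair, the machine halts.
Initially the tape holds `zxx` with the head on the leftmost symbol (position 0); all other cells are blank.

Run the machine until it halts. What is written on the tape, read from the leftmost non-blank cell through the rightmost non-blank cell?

s0 | [z]xx_   read z → write z, move →, go to s0
s0 | z[x]x_   read x → write z, move ←, go to s0
s0 | [z]zx_   read z → write z, move →, go to s0
s0 | z[z]x_   read z → write z, move →, go to s0
s0 | zz[x]_   read x → write z, move ←, go to s0
s0 | z[z]z_   read z → write z, move →, go to s0
s0 | zz[z]_   read z → write z, move →, go to s0
s0 | zzz[_]   read _ → write y, move ←, go to s0
s0 | zz[z]y   read z → write z, move →, go to s0
s0 | zzz[y]
The non-blank tape span at halt is zzzy.

zzzy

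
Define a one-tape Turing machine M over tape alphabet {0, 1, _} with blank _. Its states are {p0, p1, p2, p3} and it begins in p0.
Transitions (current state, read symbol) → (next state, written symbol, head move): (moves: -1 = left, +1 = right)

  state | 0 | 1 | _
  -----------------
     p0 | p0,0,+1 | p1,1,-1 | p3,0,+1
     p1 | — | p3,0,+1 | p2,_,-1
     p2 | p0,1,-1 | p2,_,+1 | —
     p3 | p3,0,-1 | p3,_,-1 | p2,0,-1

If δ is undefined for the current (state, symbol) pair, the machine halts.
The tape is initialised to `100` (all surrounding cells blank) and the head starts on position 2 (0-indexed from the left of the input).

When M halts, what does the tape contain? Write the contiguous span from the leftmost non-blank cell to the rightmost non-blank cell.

state=p0 head=2 tape=10[0]__   (p0,0)→(p0,0,+1)
state=p0 head=3 tape=100[_]_   (p0,_)→(p3,0,+1)
state=p3 head=4 tape=1000[_]   (p3,_)→(p2,0,-1)
state=p2 head=3 tape=100[0]0   (p2,0)→(p0,1,-1)
state=p0 head=2 tape=10[0]10   (p0,0)→(p0,0,+1)
state=p0 head=3 tape=100[1]0   (p0,1)→(p1,1,-1)
state=p1 head=2 tape=10[0]10
The non-blank tape span at halt is 10010.

10010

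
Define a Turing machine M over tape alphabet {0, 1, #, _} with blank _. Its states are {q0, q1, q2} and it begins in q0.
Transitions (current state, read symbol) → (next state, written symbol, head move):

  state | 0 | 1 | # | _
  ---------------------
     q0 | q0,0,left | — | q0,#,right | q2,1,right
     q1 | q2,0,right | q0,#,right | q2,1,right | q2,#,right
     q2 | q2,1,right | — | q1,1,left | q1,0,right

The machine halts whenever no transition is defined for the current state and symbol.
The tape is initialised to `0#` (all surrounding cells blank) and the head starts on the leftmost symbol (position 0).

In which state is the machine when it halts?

q0

state=q0 head=0 tape=_[0]#   (q0,0)→(q0,0,left)
state=q0 head=-1 tape=[_]0#   (q0,_)→(q2,1,right)
state=q2 head=0 tape=1[0]#   (q2,0)→(q2,1,right)
state=q2 head=1 tape=11[#]   (q2,#)→(q1,1,left)
state=q1 head=0 tape=1[1]1   (q1,1)→(q0,#,right)
state=q0 head=1 tape=1#[1]
No transition is defined for (q0, 1); M halts in state q0.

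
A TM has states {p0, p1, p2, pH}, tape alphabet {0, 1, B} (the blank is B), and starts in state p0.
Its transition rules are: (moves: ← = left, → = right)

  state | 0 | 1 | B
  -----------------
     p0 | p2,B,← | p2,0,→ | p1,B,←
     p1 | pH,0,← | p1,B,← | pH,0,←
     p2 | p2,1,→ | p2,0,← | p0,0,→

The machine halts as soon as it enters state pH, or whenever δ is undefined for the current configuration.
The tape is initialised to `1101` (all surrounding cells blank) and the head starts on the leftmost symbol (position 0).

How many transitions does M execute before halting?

24

p0 | B[1]101B   read 1 → write 0, move →, go to p2
p2 | B0[1]01B   read 1 → write 0, move ←, go to p2
p2 | B[0]001B   read 0 → write 1, move →, go to p2
p2 | B1[0]01B   read 0 → write 1, move →, go to p2
p2 | B11[0]1B   read 0 → write 1, move →, go to p2
p2 | B111[1]B   read 1 → write 0, move ←, go to p2
p2 | B11[1]0B   read 1 → write 0, move ←, go to p2
p2 | B1[1]00B   read 1 → write 0, move ←, go to p2
p2 | B[1]000B   read 1 → write 0, move ←, go to p2
p2 | [B]0000B   read B → write 0, move →, go to p0
p0 | 0[0]000B   read 0 → write B, move ←, go to p2
p2 | [0]B000B   read 0 → write 1, move →, go to p2
p2 | 1[B]000B   read B → write 0, move →, go to p0
p0 | 10[0]00B   read 0 → write B, move ←, go to p2
p2 | 1[0]B00B   read 0 → write 1, move →, go to p2
p2 | 11[B]00B   read B → write 0, move →, go to p0
p0 | 110[0]0B   read 0 → write B, move ←, go to p2
p2 | 11[0]B0B   read 0 → write 1, move →, go to p2
p2 | 111[B]0B   read B → write 0, move →, go to p0
p0 | 1110[0]B   read 0 → write B, move ←, go to p2
p2 | 111[0]BB   read 0 → write 1, move →, go to p2
p2 | 1111[B]B   read B → write 0, move →, go to p0
p0 | 11110[B]   read B → write B, move ←, go to p1
p1 | 1111[0]B   read 0 → write 0, move ←, go to pH
pH | 111[1]0B
M halts after 24 transitions.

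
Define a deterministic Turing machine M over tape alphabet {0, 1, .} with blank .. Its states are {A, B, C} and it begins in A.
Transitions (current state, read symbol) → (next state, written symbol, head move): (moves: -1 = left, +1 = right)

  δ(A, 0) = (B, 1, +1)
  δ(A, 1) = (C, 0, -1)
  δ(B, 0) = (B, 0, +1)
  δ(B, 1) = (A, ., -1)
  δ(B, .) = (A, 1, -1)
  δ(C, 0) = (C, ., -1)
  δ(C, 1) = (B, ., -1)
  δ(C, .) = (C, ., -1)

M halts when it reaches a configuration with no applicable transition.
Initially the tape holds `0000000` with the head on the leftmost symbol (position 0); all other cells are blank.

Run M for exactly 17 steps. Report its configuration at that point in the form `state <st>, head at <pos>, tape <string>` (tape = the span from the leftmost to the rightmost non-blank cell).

state B, head at -1, tape 0

A | .[0]000000.   read 0 → write 1, move +1, go to B
B | .1[0]00000.   read 0 → write 0, move +1, go to B
B | .10[0]0000.   read 0 → write 0, move +1, go to B
B | .100[0]000.   read 0 → write 0, move +1, go to B
B | .1000[0]00.   read 0 → write 0, move +1, go to B
B | .10000[0]0.   read 0 → write 0, move +1, go to B
B | .100000[0].   read 0 → write 0, move +1, go to B
B | .1000000[.]   read . → write 1, move -1, go to A
A | .100000[0]1   read 0 → write 1, move +1, go to B
B | .1000001[1]   read 1 → write ., move -1, go to A
A | .100000[1].   read 1 → write 0, move -1, go to C
C | .10000[0]0.   read 0 → write ., move -1, go to C
C | .1000[0].0.   read 0 → write ., move -1, go to C
C | .100[0]..0.   read 0 → write ., move -1, go to C
C | .10[0]...0.   read 0 → write ., move -1, go to C
C | .1[0]....0.   read 0 → write ., move -1, go to C
C | .[1].....0.   read 1 → write ., move -1, go to B
B | [.]......0.
After 17 steps: state B, head at -1, tape 0.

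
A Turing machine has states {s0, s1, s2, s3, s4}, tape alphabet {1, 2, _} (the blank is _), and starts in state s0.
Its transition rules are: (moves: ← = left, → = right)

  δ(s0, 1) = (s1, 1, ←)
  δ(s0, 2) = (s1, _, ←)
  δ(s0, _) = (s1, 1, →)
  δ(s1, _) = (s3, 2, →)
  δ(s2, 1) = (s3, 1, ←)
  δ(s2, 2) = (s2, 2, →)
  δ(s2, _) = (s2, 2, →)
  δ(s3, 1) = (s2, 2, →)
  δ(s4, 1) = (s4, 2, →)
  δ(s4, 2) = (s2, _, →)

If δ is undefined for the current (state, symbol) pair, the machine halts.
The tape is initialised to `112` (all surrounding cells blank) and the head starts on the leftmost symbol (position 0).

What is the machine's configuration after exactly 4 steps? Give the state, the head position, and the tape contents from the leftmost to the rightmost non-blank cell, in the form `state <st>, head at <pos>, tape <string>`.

state s3, head at 0, tape 2212

state=s0 head=0 tape=_[1]12   (s0,1)→(s1,1,←)
state=s1 head=-1 tape=[_]112   (s1,_)→(s3,2,→)
state=s3 head=0 tape=2[1]12   (s3,1)→(s2,2,→)
state=s2 head=1 tape=22[1]2   (s2,1)→(s3,1,←)
state=s3 head=0 tape=2[2]12
After 4 steps: state s3, head at 0, tape 2212.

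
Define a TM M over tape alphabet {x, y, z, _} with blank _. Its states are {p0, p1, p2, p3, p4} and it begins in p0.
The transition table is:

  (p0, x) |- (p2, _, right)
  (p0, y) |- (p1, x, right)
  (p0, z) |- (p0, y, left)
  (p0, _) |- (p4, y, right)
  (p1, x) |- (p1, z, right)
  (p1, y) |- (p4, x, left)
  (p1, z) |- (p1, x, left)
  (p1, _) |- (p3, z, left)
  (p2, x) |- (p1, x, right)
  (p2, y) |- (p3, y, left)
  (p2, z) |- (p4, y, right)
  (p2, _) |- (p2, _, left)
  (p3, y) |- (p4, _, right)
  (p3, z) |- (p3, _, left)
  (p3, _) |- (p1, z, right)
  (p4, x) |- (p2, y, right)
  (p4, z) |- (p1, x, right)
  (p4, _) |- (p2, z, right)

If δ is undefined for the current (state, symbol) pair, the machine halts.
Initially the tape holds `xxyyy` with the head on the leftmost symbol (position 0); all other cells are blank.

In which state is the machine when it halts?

p0 | [x]xyyy_   read x → write _, move right, go to p2
p2 | _[x]yyy_   read x → write x, move right, go to p1
p1 | _x[y]yy_   read y → write x, move left, go to p4
p4 | _[x]xyy_   read x → write y, move right, go to p2
p2 | _y[x]yy_   read x → write x, move right, go to p1
p1 | _yx[y]y_   read y → write x, move left, go to p4
p4 | _y[x]xy_   read x → write y, move right, go to p2
p2 | _yy[x]y_   read x → write x, move right, go to p1
p1 | _yyx[y]_   read y → write x, move left, go to p4
p4 | _yy[x]x_   read x → write y, move right, go to p2
p2 | _yyy[x]_   read x → write x, move right, go to p1
p1 | _yyyx[_]   read _ → write z, move left, go to p3
p3 | _yyy[x]z
No transition is defined for (p3, x); M halts in state p3.

p3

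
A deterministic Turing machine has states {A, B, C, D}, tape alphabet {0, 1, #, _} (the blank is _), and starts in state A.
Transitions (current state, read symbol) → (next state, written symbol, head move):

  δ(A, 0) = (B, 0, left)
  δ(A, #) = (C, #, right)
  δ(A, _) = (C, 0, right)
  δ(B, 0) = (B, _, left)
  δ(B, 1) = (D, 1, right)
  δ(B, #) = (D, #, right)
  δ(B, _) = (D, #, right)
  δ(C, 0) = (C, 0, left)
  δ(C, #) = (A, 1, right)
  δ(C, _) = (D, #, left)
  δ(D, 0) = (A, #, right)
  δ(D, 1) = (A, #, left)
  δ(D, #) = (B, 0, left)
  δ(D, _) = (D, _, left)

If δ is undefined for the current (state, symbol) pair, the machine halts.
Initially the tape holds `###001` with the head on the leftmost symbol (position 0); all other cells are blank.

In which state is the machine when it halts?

A | [#]##001   read # → write #, move right, go to C
C | #[#]#001   read # → write 1, move right, go to A
A | #1[#]001   read # → write #, move right, go to C
C | #1#[0]01   read 0 → write 0, move left, go to C
C | #1[#]001   read # → write 1, move right, go to A
A | #11[0]01   read 0 → write 0, move left, go to B
B | #1[1]001   read 1 → write 1, move right, go to D
D | #11[0]01   read 0 → write #, move right, go to A
A | #11#[0]1   read 0 → write 0, move left, go to B
B | #11[#]01   read # → write #, move right, go to D
D | #11#[0]1   read 0 → write #, move right, go to A
A | #11##[1]
No transition is defined for (A, 1); M halts in state A.

A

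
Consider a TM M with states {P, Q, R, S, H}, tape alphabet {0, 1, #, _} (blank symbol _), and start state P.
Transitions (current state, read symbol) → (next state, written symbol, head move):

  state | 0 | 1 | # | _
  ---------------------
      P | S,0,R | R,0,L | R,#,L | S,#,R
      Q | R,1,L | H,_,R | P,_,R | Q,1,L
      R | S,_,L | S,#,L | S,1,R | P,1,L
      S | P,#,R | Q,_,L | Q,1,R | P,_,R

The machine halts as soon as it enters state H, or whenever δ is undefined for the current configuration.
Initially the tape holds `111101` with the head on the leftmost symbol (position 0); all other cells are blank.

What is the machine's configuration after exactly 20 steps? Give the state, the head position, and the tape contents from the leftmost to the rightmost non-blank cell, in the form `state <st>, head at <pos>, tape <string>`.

state S, head at 4, tape #11111

P | __[1]11101   read 1 → write 0, move L, go to R
R | _[_]011101   read _ → write 1, move L, go to P
P | [_]1011101   read _ → write #, move R, go to S
S | #[1]011101   read 1 → write _, move L, go to Q
Q | [#]_011101   read # → write _, move R, go to P
P | _[_]011101   read _ → write #, move R, go to S
S | _#[0]11101   read 0 → write #, move R, go to P
P | _##[1]1101   read 1 → write 0, move L, go to R
R | _#[#]01101   read # → write 1, move R, go to S
S | _#1[0]1101   read 0 → write #, move R, go to P
P | _#1#[1]101   read 1 → write 0, move L, go to R
R | _#1[#]0101   read # → write 1, move R, go to S
S | _#11[0]101   read 0 → write #, move R, go to P
P | _#11#[1]01   read 1 → write 0, move L, go to R
R | _#11[#]001   read # → write 1, move R, go to S
S | _#111[0]01   read 0 → write #, move R, go to P
P | _#111#[0]1   read 0 → write 0, move R, go to S
S | _#111#0[1]   read 1 → write _, move L, go to Q
Q | _#111#[0]_   read 0 → write 1, move L, go to R
R | _#111[#]1_   read # → write 1, move R, go to S
S | _#1111[1]_
After 20 steps: state S, head at 4, tape #11111.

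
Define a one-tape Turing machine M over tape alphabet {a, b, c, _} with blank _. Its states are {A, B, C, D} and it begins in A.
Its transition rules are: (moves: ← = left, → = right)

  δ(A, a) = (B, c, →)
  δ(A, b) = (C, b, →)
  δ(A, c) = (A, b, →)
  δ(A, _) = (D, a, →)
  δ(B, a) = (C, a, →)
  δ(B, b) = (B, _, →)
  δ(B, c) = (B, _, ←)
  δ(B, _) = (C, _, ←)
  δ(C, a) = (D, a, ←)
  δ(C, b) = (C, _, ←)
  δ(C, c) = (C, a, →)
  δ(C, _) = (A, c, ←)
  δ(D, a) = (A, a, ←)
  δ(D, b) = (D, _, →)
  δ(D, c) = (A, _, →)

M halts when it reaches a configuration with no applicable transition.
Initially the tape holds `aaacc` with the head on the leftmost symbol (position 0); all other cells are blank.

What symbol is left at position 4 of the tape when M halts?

_

state=A head=0 tape=_[a]aacc_   (A,a)→(B,c,→)
state=B head=1 tape=_c[a]acc_   (B,a)→(C,a,→)
state=C head=2 tape=_ca[a]cc_   (C,a)→(D,a,←)
state=D head=1 tape=_c[a]acc_   (D,a)→(A,a,←)
state=A head=0 tape=_[c]aacc_   (A,c)→(A,b,→)
state=A head=1 tape=_b[a]acc_   (A,a)→(B,c,→)
state=B head=2 tape=_bc[a]cc_   (B,a)→(C,a,→)
state=C head=3 tape=_bca[c]c_   (C,c)→(C,a,→)
state=C head=4 tape=_bcaa[c]_   (C,c)→(C,a,→)
state=C head=5 tape=_bcaaa[_]   (C,_)→(A,c,←)
state=A head=4 tape=_bcaa[a]c   (A,a)→(B,c,→)
state=B head=5 tape=_bcaac[c]   (B,c)→(B,_,←)
state=B head=4 tape=_bcaa[c]_   (B,c)→(B,_,←)
state=B head=3 tape=_bca[a]__   (B,a)→(C,a,→)
state=C head=4 tape=_bcaa[_]_   (C,_)→(A,c,←)
state=A head=3 tape=_bca[a]c_   (A,a)→(B,c,→)
state=B head=4 tape=_bcac[c]_   (B,c)→(B,_,←)
state=B head=3 tape=_bca[c]__   (B,c)→(B,_,←)
state=B head=2 tape=_bc[a]___   (B,a)→(C,a,→)
state=C head=3 tape=_bca[_]__   (C,_)→(A,c,←)
state=A head=2 tape=_bc[a]c__   (A,a)→(B,c,→)
state=B head=3 tape=_bcc[c]__   (B,c)→(B,_,←)
state=B head=2 tape=_bc[c]___   (B,c)→(B,_,←)
state=B head=1 tape=_b[c]____   (B,c)→(B,_,←)
state=B head=0 tape=_[b]_____   (B,b)→(B,_,→)
state=B head=1 tape=__[_]____   (B,_)→(C,_,←)
state=C head=0 tape=_[_]_____   (C,_)→(A,c,←)
state=A head=-1 tape=[_]c_____   (A,_)→(D,a,→)
state=D head=0 tape=a[c]_____   (D,c)→(A,_,→)
state=A head=1 tape=a_[_]____   (A,_)→(D,a,→)
state=D head=2 tape=a_a[_]___
Cell 4 holds _ when M halts.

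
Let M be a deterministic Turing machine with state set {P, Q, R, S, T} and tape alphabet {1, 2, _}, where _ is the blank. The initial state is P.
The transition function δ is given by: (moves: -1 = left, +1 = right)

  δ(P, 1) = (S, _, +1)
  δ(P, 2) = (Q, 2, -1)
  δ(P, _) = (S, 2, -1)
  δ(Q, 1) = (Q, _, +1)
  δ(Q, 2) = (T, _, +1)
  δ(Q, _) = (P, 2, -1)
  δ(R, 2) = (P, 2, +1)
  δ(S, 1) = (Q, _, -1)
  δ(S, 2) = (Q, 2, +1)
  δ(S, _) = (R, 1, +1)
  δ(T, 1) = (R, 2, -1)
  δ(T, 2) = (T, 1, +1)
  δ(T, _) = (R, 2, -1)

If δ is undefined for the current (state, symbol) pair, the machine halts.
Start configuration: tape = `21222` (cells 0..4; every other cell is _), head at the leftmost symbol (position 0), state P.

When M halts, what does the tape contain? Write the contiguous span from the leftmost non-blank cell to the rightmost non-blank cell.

1_112222

P | ___[2]1222   read 2 → write 2, move -1, go to Q
Q | __[_]21222   read _ → write 2, move -1, go to P
P | _[_]221222   read _ → write 2, move -1, go to S
S | [_]2221222   read _ → write 1, move +1, go to R
R | 1[2]221222   read 2 → write 2, move +1, go to P
P | 12[2]21222   read 2 → write 2, move -1, go to Q
Q | 1[2]221222   read 2 → write _, move +1, go to T
T | 1_[2]21222   read 2 → write 1, move +1, go to T
T | 1_1[2]1222   read 2 → write 1, move +1, go to T
T | 1_11[1]222   read 1 → write 2, move -1, go to R
R | 1_1[1]2222
The non-blank tape span at halt is 1_112222.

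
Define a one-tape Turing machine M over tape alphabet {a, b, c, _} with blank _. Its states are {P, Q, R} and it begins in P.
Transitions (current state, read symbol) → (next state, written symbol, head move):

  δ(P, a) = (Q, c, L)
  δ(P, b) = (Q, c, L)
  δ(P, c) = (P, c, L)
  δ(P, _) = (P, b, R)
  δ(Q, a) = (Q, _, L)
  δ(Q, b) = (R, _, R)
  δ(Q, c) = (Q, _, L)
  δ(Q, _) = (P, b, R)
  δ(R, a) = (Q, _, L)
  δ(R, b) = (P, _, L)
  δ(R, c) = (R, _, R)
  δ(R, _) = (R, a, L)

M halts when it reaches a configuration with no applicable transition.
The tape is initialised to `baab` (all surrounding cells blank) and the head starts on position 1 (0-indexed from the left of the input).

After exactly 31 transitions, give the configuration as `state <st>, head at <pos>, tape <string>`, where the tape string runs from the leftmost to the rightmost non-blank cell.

state Q, head at 2, tape bbbcaa

state=P head=1 tape=b[a]ab__   (P,a)→(Q,c,L)
state=Q head=0 tape=[b]cab__   (Q,b)→(R,_,R)
state=R head=1 tape=_[c]ab__   (R,c)→(R,_,R)
state=R head=2 tape=__[a]b__   (R,a)→(Q,_,L)
state=Q head=1 tape=_[_]_b__   (Q,_)→(P,b,R)
state=P head=2 tape=_b[_]b__   (P,_)→(P,b,R)
state=P head=3 tape=_bb[b]__   (P,b)→(Q,c,L)
state=Q head=2 tape=_b[b]c__   (Q,b)→(R,_,R)
state=R head=3 tape=_b_[c]__   (R,c)→(R,_,R)
state=R head=4 tape=_b__[_]_   (R,_)→(R,a,L)
state=R head=3 tape=_b_[_]a_   (R,_)→(R,a,L)
state=R head=2 tape=_b[_]aa_   (R,_)→(R,a,L)
state=R head=1 tape=_[b]aaa_   (R,b)→(P,_,L)
state=P head=0 tape=[_]_aaa_   (P,_)→(P,b,R)
state=P head=1 tape=b[_]aaa_   (P,_)→(P,b,R)
state=P head=2 tape=bb[a]aa_   (P,a)→(Q,c,L)
state=Q head=1 tape=b[b]caa_   (Q,b)→(R,_,R)
state=R head=2 tape=b_[c]aa_   (R,c)→(R,_,R)
state=R head=3 tape=b__[a]a_   (R,a)→(Q,_,L)
state=Q head=2 tape=b_[_]_a_   (Q,_)→(P,b,R)
state=P head=3 tape=b_b[_]a_   (P,_)→(P,b,R)
state=P head=4 tape=b_bb[a]_   (P,a)→(Q,c,L)
state=Q head=3 tape=b_b[b]c_   (Q,b)→(R,_,R)
state=R head=4 tape=b_b_[c]_   (R,c)→(R,_,R)
state=R head=5 tape=b_b__[_]   (R,_)→(R,a,L)
state=R head=4 tape=b_b_[_]a   (R,_)→(R,a,L)
state=R head=3 tape=b_b[_]aa   (R,_)→(R,a,L)
state=R head=2 tape=b_[b]aaa   (R,b)→(P,_,L)
state=P head=1 tape=b[_]_aaa   (P,_)→(P,b,R)
state=P head=2 tape=bb[_]aaa   (P,_)→(P,b,R)
state=P head=3 tape=bbb[a]aa   (P,a)→(Q,c,L)
state=Q head=2 tape=bb[b]caa
After 31 steps: state Q, head at 2, tape bbbcaa.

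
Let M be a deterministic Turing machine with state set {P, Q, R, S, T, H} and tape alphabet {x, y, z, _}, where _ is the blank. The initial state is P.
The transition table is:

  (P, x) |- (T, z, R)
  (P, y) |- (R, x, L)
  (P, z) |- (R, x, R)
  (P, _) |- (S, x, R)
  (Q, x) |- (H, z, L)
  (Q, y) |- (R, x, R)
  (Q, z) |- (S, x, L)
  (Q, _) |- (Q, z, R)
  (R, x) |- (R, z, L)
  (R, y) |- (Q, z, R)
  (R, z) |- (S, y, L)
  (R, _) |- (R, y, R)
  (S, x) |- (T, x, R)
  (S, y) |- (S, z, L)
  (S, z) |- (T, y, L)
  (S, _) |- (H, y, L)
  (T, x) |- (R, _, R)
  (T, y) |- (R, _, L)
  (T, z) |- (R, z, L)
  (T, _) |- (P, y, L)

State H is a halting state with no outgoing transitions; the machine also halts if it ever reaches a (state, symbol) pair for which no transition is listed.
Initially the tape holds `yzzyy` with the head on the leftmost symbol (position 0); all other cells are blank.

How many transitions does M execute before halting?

P | ______[y]zzyy   read y → write x, move L, go to R
R | _____[_]xzzyy   read _ → write y, move R, go to R
R | _____y[x]zzyy   read x → write z, move L, go to R
R | _____[y]zzzyy   read y → write z, move R, go to Q
Q | _____z[z]zzyy   read z → write x, move L, go to S
S | _____[z]xzzyy   read z → write y, move L, go to T
T | ____[_]yxzzyy   read _ → write y, move L, go to P
P | ___[_]yyxzzyy   read _ → write x, move R, go to S
S | ___x[y]yxzzyy   read y → write z, move L, go to S
S | ___[x]zyxzzyy   read x → write x, move R, go to T
T | ___x[z]yxzzyy   read z → write z, move L, go to R
R | ___[x]zyxzzyy   read x → write z, move L, go to R
R | __[_]zzyxzzyy   read _ → write y, move R, go to R
R | __y[z]zyxzzyy   read z → write y, move L, go to S
S | __[y]yzyxzzyy   read y → write z, move L, go to S
S | _[_]zyzyxzzyy   read _ → write y, move L, go to H
H | [_]yzyzyxzzyy
M halts after 16 transitions.

16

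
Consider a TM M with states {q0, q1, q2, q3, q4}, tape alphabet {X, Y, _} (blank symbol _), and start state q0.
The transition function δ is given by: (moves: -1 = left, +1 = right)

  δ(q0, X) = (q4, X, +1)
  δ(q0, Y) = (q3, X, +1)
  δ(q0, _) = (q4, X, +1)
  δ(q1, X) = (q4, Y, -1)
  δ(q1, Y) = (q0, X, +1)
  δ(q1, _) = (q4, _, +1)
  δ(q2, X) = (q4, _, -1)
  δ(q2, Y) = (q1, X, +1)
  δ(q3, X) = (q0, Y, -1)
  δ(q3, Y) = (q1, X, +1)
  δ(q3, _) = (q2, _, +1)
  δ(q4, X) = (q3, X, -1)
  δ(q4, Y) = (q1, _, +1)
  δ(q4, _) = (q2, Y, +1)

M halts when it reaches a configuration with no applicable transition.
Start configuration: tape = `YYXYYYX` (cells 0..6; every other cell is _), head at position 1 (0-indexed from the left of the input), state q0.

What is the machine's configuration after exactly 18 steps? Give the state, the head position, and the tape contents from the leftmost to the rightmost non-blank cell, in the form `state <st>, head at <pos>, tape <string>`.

state q2, head at 9, tape YX_XYXXXY

state=q0 head=1 tape=Y[Y]XYYYX___   (q0,Y)→(q3,X,+1)
state=q3 head=2 tape=YX[X]YYYX___   (q3,X)→(q0,Y,-1)
state=q0 head=1 tape=Y[X]YYYYX___   (q0,X)→(q4,X,+1)
state=q4 head=2 tape=YX[Y]YYYX___   (q4,Y)→(q1,_,+1)
state=q1 head=3 tape=YX_[Y]YYX___   (q1,Y)→(q0,X,+1)
state=q0 head=4 tape=YX_X[Y]YX___   (q0,Y)→(q3,X,+1)
state=q3 head=5 tape=YX_XX[Y]X___   (q3,Y)→(q1,X,+1)
state=q1 head=6 tape=YX_XXX[X]___   (q1,X)→(q4,Y,-1)
state=q4 head=5 tape=YX_XX[X]Y___   (q4,X)→(q3,X,-1)
state=q3 head=4 tape=YX_X[X]XY___   (q3,X)→(q0,Y,-1)
state=q0 head=3 tape=YX_[X]YXY___   (q0,X)→(q4,X,+1)
state=q4 head=4 tape=YX_X[Y]XY___   (q4,Y)→(q1,_,+1)
state=q1 head=5 tape=YX_X_[X]Y___   (q1,X)→(q4,Y,-1)
state=q4 head=4 tape=YX_X[_]YY___   (q4,_)→(q2,Y,+1)
state=q2 head=5 tape=YX_XY[Y]Y___   (q2,Y)→(q1,X,+1)
state=q1 head=6 tape=YX_XYX[Y]___   (q1,Y)→(q0,X,+1)
state=q0 head=7 tape=YX_XYXX[_]__   (q0,_)→(q4,X,+1)
state=q4 head=8 tape=YX_XYXXX[_]_   (q4,_)→(q2,Y,+1)
state=q2 head=9 tape=YX_XYXXXY[_]
After 18 steps: state q2, head at 9, tape YX_XYXXXY.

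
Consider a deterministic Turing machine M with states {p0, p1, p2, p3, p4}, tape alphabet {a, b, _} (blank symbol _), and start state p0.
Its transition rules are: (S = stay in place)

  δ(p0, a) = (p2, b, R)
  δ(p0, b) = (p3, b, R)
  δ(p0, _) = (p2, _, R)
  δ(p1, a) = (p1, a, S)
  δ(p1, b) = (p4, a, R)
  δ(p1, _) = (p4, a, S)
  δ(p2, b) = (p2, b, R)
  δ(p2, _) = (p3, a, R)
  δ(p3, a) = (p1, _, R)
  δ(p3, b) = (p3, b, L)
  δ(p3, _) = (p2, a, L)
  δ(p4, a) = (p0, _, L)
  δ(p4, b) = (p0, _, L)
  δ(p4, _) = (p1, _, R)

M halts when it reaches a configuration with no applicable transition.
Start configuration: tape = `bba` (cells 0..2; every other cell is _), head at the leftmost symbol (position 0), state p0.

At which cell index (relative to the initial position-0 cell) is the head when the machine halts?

state=p0 head=0 tape=__[b]ba__   (p0,b)→(p3,b,R)
state=p3 head=1 tape=__b[b]a__   (p3,b)→(p3,b,L)
state=p3 head=0 tape=__[b]ba__   (p3,b)→(p3,b,L)
state=p3 head=-1 tape=_[_]bba__   (p3,_)→(p2,a,L)
state=p2 head=-2 tape=[_]abba__   (p2,_)→(p3,a,R)
state=p3 head=-1 tape=a[a]bba__   (p3,a)→(p1,_,R)
state=p1 head=0 tape=a_[b]ba__   (p1,b)→(p4,a,R)
state=p4 head=1 tape=a_a[b]a__   (p4,b)→(p0,_,L)
state=p0 head=0 tape=a_[a]_a__   (p0,a)→(p2,b,R)
state=p2 head=1 tape=a_b[_]a__   (p2,_)→(p3,a,R)
state=p3 head=2 tape=a_ba[a]__   (p3,a)→(p1,_,R)
state=p1 head=3 tape=a_ba_[_]_   (p1,_)→(p4,a,S)
state=p4 head=3 tape=a_ba_[a]_   (p4,a)→(p0,_,L)
state=p0 head=2 tape=a_ba[_]__   (p0,_)→(p2,_,R)
state=p2 head=3 tape=a_ba_[_]_   (p2,_)→(p3,a,R)
state=p3 head=4 tape=a_ba_a[_]   (p3,_)→(p2,a,L)
state=p2 head=3 tape=a_ba_[a]a
At halt the head is at cell 3.

3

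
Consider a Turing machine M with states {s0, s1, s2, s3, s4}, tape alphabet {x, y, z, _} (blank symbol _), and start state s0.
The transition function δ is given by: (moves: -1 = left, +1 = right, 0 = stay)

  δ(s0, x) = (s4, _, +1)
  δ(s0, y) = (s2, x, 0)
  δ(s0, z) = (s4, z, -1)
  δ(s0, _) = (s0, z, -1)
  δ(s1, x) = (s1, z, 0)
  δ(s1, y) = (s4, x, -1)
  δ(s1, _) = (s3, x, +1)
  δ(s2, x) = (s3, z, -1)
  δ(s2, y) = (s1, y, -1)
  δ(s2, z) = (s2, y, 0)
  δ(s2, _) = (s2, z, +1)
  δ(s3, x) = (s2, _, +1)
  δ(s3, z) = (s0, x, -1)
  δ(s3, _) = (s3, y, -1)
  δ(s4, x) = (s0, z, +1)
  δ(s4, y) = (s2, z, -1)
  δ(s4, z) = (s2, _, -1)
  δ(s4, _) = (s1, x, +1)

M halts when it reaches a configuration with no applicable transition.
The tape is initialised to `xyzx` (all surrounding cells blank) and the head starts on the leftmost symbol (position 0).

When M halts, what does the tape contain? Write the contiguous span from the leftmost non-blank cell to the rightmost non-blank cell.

state=s0 head=0 tape=[x]yzx   (s0,x)→(s4,_,+1)
state=s4 head=1 tape=_[y]zx   (s4,y)→(s2,z,-1)
state=s2 head=0 tape=[_]zzx   (s2,_)→(s2,z,+1)
state=s2 head=1 tape=z[z]zx   (s2,z)→(s2,y,0)
state=s2 head=1 tape=z[y]zx   (s2,y)→(s1,y,-1)
state=s1 head=0 tape=[z]yzx
The non-blank tape span at halt is zyzx.

zyzx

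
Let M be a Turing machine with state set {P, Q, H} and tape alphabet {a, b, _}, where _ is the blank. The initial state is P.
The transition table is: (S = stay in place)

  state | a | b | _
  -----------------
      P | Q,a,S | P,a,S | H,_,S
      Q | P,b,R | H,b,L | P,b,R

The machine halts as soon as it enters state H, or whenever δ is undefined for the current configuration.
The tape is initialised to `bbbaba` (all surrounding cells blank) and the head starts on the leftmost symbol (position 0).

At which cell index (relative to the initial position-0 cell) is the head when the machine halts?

state=P head=0 tape=[b]bbaba_   (P,b)→(P,a,S)
state=P head=0 tape=[a]bbaba_   (P,a)→(Q,a,S)
state=Q head=0 tape=[a]bbaba_   (Q,a)→(P,b,R)
state=P head=1 tape=b[b]baba_   (P,b)→(P,a,S)
state=P head=1 tape=b[a]baba_   (P,a)→(Q,a,S)
state=Q head=1 tape=b[a]baba_   (Q,a)→(P,b,R)
state=P head=2 tape=bb[b]aba_   (P,b)→(P,a,S)
state=P head=2 tape=bb[a]aba_   (P,a)→(Q,a,S)
state=Q head=2 tape=bb[a]aba_   (Q,a)→(P,b,R)
state=P head=3 tape=bbb[a]ba_   (P,a)→(Q,a,S)
state=Q head=3 tape=bbb[a]ba_   (Q,a)→(P,b,R)
state=P head=4 tape=bbbb[b]a_   (P,b)→(P,a,S)
state=P head=4 tape=bbbb[a]a_   (P,a)→(Q,a,S)
state=Q head=4 tape=bbbb[a]a_   (Q,a)→(P,b,R)
state=P head=5 tape=bbbbb[a]_   (P,a)→(Q,a,S)
state=Q head=5 tape=bbbbb[a]_   (Q,a)→(P,b,R)
state=P head=6 tape=bbbbbb[_]   (P,_)→(H,_,S)
state=H head=6 tape=bbbbbb[_]
At halt the head is at cell 6.

6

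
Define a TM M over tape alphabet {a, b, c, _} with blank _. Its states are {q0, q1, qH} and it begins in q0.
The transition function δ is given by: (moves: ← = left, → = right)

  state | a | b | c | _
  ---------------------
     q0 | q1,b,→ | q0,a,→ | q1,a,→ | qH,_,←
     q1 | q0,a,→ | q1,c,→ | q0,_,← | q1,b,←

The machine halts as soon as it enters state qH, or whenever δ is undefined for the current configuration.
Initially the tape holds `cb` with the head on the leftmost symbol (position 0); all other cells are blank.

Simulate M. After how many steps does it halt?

17

state=q0 head=0 tape=[c]b___   (q0,c)→(q1,a,→)
state=q1 head=1 tape=a[b]___   (q1,b)→(q1,c,→)
state=q1 head=2 tape=ac[_]__   (q1,_)→(q1,b,←)
state=q1 head=1 tape=a[c]b__   (q1,c)→(q0,_,←)
state=q0 head=0 tape=[a]_b__   (q0,a)→(q1,b,→)
state=q1 head=1 tape=b[_]b__   (q1,_)→(q1,b,←)
state=q1 head=0 tape=[b]bb__   (q1,b)→(q1,c,→)
state=q1 head=1 tape=c[b]b__   (q1,b)→(q1,c,→)
state=q1 head=2 tape=cc[b]__   (q1,b)→(q1,c,→)
state=q1 head=3 tape=ccc[_]_   (q1,_)→(q1,b,←)
state=q1 head=2 tape=cc[c]b_   (q1,c)→(q0,_,←)
state=q0 head=1 tape=c[c]_b_   (q0,c)→(q1,a,→)
state=q1 head=2 tape=ca[_]b_   (q1,_)→(q1,b,←)
state=q1 head=1 tape=c[a]bb_   (q1,a)→(q0,a,→)
state=q0 head=2 tape=ca[b]b_   (q0,b)→(q0,a,→)
state=q0 head=3 tape=caa[b]_   (q0,b)→(q0,a,→)
state=q0 head=4 tape=caaa[_]   (q0,_)→(qH,_,←)
state=qH head=3 tape=caa[a]_
M halts after 17 transitions.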